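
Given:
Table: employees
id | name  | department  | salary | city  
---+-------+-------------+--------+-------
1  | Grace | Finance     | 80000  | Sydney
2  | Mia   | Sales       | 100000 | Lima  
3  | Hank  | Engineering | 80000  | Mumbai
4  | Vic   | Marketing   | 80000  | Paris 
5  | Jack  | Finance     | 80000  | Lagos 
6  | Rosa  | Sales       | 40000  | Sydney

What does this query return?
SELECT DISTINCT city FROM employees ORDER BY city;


All 'city' values (row order): Sydney, Lima, Mumbai, Paris, Lagos, Sydney
Removing duplicates leaves 5 unique value(s).

5 values:
Lagos
Lima
Mumbai
Paris
Sydney


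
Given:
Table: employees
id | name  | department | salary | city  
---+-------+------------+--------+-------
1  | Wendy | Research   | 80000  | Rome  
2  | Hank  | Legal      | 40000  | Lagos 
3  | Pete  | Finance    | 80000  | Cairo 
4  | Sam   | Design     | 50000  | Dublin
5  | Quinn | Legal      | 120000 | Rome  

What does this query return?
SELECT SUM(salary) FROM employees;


SUM(salary) = 80000 + 40000 + 80000 + 50000 + 120000 = 370000

370000


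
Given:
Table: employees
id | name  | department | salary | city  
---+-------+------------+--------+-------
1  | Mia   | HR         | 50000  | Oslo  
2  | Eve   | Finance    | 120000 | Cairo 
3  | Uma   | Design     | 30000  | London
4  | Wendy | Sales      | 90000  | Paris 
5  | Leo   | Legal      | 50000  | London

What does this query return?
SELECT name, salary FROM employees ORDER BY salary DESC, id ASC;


Sorting by salary DESC, then id ASC for ties

5 rows:
Eve, 120000
Wendy, 90000
Mia, 50000
Leo, 50000
Uma, 30000


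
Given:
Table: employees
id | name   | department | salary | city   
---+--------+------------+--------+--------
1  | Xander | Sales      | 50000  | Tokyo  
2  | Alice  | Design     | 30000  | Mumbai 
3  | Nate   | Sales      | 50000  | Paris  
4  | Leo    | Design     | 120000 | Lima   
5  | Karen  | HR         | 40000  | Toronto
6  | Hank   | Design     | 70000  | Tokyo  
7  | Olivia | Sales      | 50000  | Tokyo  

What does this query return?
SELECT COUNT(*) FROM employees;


COUNT(*) counts all rows

7


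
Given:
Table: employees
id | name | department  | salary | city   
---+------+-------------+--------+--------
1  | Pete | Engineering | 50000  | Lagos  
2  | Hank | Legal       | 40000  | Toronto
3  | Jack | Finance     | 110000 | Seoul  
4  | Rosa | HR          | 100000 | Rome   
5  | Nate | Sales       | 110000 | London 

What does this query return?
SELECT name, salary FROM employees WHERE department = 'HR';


Filtering: department = 'HR'
Matching rows: 1

1 rows:
Rosa, 100000


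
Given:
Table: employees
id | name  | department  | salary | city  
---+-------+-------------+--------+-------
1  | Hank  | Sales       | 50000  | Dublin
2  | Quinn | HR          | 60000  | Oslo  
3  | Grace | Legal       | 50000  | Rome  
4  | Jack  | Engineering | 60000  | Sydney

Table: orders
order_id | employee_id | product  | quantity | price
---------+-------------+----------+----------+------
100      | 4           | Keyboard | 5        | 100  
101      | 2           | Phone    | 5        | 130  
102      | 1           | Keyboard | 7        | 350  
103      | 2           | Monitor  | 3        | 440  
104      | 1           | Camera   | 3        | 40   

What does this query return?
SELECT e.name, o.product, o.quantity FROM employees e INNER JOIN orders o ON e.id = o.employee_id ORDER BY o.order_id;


Joining employees.id = orders.employee_id:
  employee Jack (id=4) -> order Keyboard
  employee Quinn (id=2) -> order Phone
  employee Hank (id=1) -> order Keyboard
  employee Quinn (id=2) -> order Monitor
  employee Hank (id=1) -> order Camera


5 rows:
Jack, Keyboard, 5
Quinn, Phone, 5
Hank, Keyboard, 7
Quinn, Monitor, 3
Hank, Camera, 3


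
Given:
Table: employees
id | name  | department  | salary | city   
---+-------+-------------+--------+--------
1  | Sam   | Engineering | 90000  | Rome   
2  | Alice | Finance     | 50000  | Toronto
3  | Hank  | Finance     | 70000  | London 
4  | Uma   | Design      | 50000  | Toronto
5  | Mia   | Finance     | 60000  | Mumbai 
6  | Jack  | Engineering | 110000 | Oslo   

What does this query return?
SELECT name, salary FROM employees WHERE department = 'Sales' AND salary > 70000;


Filtering: department = 'Sales' AND salary > 70000
Matching: 0 rows

Empty result set (0 rows)


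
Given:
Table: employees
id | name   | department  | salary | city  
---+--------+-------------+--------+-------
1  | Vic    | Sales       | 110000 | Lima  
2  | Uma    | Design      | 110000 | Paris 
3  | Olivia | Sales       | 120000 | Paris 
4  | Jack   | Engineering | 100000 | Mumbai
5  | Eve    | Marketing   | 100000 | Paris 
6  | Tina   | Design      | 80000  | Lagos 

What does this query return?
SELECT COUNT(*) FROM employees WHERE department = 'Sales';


Counting rows where department = 'Sales'
  Vic -> MATCH
  Olivia -> MATCH


2


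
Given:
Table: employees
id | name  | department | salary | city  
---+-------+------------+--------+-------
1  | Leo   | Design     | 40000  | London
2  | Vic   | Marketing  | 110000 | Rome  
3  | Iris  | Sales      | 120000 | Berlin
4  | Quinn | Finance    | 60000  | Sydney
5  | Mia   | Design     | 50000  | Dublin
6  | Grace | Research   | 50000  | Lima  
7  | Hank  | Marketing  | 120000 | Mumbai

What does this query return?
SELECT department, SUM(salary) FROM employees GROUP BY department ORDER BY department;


Summing salary within each department:
  Design: 40000 + 50000 = 90000
  Finance: 60000 = 60000
  Marketing: 110000 + 120000 = 230000
  Research: 50000 = 50000
  Sales: 120000 = 120000


5 groups:
Design, 90000
Finance, 60000
Marketing, 230000
Research, 50000
Sales, 120000


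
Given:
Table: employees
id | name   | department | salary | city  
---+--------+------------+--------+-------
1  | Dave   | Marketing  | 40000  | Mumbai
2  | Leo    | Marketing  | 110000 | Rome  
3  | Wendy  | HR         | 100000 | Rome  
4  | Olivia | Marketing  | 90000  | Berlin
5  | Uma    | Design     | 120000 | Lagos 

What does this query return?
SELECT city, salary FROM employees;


Projecting columns: city, salary

5 rows:
Mumbai, 40000
Rome, 110000
Rome, 100000
Berlin, 90000
Lagos, 120000


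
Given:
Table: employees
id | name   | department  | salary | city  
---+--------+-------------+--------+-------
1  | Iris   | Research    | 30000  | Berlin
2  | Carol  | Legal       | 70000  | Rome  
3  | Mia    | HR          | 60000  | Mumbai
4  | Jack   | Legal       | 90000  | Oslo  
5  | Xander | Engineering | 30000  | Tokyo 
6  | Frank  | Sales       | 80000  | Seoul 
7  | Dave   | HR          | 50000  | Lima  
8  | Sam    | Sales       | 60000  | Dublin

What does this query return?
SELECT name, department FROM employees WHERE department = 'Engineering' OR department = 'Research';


Filtering: department = 'Engineering' OR 'Research'
Matching: 2 rows

2 rows:
Iris, Research
Xander, Engineering


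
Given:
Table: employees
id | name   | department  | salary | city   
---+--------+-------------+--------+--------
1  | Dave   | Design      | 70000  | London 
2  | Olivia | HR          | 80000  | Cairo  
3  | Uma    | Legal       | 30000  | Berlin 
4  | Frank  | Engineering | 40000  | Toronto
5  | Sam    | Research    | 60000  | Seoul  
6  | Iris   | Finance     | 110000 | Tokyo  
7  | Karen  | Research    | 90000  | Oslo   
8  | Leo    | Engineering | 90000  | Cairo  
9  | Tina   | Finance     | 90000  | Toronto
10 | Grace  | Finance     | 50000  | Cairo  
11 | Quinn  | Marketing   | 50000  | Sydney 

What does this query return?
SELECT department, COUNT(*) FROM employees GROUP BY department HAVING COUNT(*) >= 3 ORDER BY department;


Groups with count >= 3:
  Finance: 3 -> PASS
  Design: 1 -> filtered out
  Engineering: 2 -> filtered out
  HR: 1 -> filtered out
  Legal: 1 -> filtered out
  Marketing: 1 -> filtered out
  Research: 2 -> filtered out


1 groups:
Finance, 3


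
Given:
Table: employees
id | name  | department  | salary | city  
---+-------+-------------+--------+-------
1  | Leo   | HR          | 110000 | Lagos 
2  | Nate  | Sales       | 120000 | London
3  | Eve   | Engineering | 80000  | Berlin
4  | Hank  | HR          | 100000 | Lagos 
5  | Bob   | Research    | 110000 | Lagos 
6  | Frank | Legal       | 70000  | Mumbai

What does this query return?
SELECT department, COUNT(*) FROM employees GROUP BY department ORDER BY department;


Assigning each row to its department group:
  Leo -> HR
  Nate -> Sales
  Eve -> Engineering
  Hank -> HR
  Bob -> Research
  Frank -> Legal


5 groups:
Engineering, 1
HR, 2
Legal, 1
Research, 1
Sales, 1


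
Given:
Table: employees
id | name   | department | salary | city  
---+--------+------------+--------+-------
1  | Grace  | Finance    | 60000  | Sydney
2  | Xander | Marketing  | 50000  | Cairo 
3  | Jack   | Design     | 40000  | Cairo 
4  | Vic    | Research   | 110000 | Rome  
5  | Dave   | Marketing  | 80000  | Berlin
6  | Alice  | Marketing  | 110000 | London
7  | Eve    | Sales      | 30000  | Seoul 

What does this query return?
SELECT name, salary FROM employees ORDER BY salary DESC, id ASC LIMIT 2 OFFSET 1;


Sort by salary DESC (id ASC tiebreak), then skip 1 and take 2
Rows 2 through 3

2 rows:
Alice, 110000
Dave, 80000


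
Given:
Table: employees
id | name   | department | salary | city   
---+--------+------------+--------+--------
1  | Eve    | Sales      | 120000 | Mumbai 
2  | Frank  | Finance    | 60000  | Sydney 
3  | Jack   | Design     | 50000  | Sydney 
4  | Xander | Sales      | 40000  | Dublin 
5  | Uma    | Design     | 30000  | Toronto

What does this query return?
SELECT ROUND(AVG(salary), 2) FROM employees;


SUM(salary) = 300000
COUNT = 5
ROUND(AVG, 2) = ROUND(300000 / 5, 2) = 60000.0

60000.0


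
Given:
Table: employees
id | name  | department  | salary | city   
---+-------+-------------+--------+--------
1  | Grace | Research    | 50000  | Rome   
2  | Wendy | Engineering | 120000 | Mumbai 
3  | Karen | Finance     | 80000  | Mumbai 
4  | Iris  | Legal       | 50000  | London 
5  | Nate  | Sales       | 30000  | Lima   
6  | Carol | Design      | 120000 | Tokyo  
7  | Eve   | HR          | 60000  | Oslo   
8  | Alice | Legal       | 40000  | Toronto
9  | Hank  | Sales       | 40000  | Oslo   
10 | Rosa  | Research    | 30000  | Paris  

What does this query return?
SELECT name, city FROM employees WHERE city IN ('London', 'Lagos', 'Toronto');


Filtering: city IN ('London', 'Lagos', 'Toronto')
Matching: 2 rows

2 rows:
Iris, London
Alice, Toronto


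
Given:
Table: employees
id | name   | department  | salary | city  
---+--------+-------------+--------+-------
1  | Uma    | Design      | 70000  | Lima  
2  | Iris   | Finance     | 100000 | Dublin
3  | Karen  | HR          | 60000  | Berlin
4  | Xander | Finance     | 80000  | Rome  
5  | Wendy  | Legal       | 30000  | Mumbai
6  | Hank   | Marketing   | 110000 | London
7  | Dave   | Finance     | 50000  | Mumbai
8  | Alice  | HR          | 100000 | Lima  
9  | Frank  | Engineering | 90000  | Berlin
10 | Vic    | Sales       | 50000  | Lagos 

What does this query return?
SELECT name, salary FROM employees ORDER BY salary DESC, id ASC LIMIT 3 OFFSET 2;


Sort by salary DESC (id ASC tiebreak), then skip 2 and take 3
Rows 3 through 5

3 rows:
Alice, 100000
Frank, 90000
Xander, 80000


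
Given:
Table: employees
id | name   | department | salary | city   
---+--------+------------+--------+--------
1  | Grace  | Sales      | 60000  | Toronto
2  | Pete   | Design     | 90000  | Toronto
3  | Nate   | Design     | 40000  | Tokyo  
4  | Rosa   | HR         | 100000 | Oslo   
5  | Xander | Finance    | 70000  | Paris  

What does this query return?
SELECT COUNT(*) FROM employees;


COUNT(*) counts all rows

5


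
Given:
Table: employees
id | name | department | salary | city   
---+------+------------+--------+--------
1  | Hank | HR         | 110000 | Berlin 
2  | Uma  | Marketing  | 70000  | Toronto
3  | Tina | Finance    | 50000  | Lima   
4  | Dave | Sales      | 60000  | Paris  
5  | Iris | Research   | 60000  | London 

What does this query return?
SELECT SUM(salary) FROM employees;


SUM(salary) = 110000 + 70000 + 50000 + 60000 + 60000 = 350000

350000


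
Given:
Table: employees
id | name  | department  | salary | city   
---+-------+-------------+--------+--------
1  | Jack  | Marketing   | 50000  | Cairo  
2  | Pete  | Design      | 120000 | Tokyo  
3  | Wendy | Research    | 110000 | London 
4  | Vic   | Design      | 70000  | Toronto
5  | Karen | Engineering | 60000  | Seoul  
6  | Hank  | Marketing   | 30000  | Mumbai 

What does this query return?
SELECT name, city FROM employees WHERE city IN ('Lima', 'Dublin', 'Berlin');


Filtering: city IN ('Lima', 'Dublin', 'Berlin')
Matching: 0 rows

Empty result set (0 rows)


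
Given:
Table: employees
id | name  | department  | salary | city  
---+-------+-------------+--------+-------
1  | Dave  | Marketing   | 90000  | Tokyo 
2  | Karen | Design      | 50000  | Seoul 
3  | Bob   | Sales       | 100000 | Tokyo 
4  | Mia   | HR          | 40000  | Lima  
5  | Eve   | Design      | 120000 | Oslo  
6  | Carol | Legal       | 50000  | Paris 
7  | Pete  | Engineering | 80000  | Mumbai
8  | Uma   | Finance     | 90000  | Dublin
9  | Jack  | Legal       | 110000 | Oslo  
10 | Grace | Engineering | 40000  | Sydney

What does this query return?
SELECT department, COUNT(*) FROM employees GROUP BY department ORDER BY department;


Assigning each row to its department group:
  Dave -> Marketing
  Karen -> Design
  Bob -> Sales
  Mia -> HR
  Eve -> Design
  Carol -> Legal
  Pete -> Engineering
  Uma -> Finance
  Jack -> Legal
  Grace -> Engineering


7 groups:
Design, 2
Engineering, 2
Finance, 1
HR, 1
Legal, 2
Marketing, 1
Sales, 1


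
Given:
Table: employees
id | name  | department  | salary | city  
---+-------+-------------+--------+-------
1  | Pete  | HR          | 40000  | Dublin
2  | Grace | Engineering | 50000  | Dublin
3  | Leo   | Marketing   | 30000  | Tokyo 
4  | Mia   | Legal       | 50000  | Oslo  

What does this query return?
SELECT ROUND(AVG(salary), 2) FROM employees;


SUM(salary) = 170000
COUNT = 4
ROUND(AVG, 2) = ROUND(170000 / 4, 2) = 42500.0

42500.0


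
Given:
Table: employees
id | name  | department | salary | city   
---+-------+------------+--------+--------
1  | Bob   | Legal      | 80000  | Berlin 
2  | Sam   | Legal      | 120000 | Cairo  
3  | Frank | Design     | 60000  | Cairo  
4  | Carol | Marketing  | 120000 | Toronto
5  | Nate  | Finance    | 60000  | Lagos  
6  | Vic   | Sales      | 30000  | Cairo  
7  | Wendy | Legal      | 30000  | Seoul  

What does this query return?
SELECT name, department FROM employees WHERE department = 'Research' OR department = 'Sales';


Filtering: department = 'Research' OR 'Sales'
Matching: 1 rows

1 rows:
Vic, Sales


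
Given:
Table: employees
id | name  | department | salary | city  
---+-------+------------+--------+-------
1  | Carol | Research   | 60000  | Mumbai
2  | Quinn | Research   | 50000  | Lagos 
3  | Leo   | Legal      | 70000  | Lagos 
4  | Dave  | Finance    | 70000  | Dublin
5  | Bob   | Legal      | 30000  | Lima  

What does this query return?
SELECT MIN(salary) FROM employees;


Salaries: 60000, 50000, 70000, 70000, 30000
MIN = 30000

30000


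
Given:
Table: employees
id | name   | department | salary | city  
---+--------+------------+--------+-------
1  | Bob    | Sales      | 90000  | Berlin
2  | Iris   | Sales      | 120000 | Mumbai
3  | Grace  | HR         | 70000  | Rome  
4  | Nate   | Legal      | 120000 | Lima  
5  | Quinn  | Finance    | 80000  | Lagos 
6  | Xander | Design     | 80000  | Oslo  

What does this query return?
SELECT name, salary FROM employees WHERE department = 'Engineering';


Filtering: department = 'Engineering'
Matching rows: 0

Empty result set (0 rows)


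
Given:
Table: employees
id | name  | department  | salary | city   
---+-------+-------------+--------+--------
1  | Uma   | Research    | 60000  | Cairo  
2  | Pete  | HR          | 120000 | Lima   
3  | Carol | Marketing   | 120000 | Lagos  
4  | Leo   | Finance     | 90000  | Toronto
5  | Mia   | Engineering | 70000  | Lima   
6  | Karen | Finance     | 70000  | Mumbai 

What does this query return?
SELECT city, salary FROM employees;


Projecting columns: city, salary

6 rows:
Cairo, 60000
Lima, 120000
Lagos, 120000
Toronto, 90000
Lima, 70000
Mumbai, 70000


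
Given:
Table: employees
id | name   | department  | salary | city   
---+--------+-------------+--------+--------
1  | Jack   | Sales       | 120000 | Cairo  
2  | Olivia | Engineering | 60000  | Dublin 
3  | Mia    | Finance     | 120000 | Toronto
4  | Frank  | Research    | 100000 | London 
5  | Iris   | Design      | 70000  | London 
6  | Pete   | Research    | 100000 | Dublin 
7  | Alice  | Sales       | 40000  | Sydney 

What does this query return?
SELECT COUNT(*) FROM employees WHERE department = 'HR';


Counting rows where department = 'HR'


0


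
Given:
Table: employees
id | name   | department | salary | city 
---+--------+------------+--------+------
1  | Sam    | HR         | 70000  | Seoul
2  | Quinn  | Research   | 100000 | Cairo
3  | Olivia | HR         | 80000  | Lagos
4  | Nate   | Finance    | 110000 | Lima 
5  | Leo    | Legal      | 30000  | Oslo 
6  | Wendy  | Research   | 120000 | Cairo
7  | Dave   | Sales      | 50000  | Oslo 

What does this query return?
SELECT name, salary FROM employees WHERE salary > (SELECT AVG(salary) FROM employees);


Subquery: AVG(salary) = 80000.0
Filtering: salary > 80000.0
  Quinn (100000) -> MATCH
  Nate (110000) -> MATCH
  Wendy (120000) -> MATCH


3 rows:
Quinn, 100000
Nate, 110000
Wendy, 120000


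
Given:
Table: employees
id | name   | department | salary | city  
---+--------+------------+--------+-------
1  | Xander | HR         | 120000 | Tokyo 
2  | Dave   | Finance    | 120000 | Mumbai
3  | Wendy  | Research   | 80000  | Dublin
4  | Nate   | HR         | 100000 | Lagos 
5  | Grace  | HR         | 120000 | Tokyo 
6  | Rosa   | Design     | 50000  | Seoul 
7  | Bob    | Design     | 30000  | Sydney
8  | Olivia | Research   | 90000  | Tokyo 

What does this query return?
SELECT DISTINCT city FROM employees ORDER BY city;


All 'city' values (row order): Tokyo, Mumbai, Dublin, Lagos, Tokyo, Seoul, Sydney, Tokyo
Removing duplicates leaves 6 unique value(s).

6 values:
Dublin
Lagos
Mumbai
Seoul
Sydney
Tokyo


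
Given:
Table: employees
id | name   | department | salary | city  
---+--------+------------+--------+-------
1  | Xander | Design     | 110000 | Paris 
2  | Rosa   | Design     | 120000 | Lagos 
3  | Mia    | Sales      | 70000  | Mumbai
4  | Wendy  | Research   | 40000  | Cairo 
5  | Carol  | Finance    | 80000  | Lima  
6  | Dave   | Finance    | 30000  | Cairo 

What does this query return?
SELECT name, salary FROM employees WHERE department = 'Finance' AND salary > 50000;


Filtering: department = 'Finance' AND salary > 50000
Matching: 1 rows

1 rows:
Carol, 80000


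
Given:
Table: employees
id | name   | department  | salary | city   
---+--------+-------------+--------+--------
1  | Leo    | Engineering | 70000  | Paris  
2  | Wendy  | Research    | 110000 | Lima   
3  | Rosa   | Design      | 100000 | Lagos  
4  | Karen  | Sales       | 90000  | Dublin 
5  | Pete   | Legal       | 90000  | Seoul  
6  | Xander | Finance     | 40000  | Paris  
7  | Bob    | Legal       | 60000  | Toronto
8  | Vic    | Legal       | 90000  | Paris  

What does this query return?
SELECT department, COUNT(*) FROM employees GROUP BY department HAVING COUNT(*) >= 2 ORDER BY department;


Groups with count >= 2:
  Legal: 3 -> PASS
  Design: 1 -> filtered out
  Engineering: 1 -> filtered out
  Finance: 1 -> filtered out
  Research: 1 -> filtered out
  Sales: 1 -> filtered out


1 groups:
Legal, 3


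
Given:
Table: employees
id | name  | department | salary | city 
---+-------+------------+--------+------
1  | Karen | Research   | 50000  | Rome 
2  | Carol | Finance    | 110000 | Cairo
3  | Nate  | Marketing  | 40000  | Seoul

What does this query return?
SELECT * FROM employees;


SELECT * returns all 3 rows with all columns

3 rows:
1, Karen, Research, 50000, Rome
2, Carol, Finance, 110000, Cairo
3, Nate, Marketing, 40000, Seoul


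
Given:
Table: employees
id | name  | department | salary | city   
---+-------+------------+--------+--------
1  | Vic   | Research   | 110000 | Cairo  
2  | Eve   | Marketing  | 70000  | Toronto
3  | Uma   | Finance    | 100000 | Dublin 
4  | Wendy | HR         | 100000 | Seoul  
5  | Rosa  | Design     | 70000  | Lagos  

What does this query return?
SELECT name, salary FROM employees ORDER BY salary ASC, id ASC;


Sorting by salary ASC, then id ASC for ties

5 rows:
Eve, 70000
Rosa, 70000
Uma, 100000
Wendy, 100000
Vic, 110000


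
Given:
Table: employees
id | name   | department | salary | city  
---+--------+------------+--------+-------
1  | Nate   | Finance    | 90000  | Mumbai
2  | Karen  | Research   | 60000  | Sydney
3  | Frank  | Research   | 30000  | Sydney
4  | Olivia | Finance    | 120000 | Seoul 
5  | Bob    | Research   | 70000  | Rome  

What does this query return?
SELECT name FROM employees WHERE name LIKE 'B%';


LIKE 'B%' matches names starting with 'B'
Matching: 1

1 rows:
Bob


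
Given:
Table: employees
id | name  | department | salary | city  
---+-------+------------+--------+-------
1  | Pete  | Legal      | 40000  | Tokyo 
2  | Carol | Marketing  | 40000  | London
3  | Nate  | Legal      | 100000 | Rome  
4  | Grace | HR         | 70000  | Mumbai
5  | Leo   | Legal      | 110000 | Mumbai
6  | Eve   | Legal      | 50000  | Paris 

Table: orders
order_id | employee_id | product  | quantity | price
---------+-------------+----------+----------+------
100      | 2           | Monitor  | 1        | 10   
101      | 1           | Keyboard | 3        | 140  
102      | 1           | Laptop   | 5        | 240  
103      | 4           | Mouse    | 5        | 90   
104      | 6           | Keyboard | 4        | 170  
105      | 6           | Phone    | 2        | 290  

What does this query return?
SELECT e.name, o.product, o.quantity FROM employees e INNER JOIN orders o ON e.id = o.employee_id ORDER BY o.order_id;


Joining employees.id = orders.employee_id:
  employee Carol (id=2) -> order Monitor
  employee Pete (id=1) -> order Keyboard
  employee Pete (id=1) -> order Laptop
  employee Grace (id=4) -> order Mouse
  employee Eve (id=6) -> order Keyboard
  employee Eve (id=6) -> order Phone


6 rows:
Carol, Monitor, 1
Pete, Keyboard, 3
Pete, Laptop, 5
Grace, Mouse, 5
Eve, Keyboard, 4
Eve, Phone, 2


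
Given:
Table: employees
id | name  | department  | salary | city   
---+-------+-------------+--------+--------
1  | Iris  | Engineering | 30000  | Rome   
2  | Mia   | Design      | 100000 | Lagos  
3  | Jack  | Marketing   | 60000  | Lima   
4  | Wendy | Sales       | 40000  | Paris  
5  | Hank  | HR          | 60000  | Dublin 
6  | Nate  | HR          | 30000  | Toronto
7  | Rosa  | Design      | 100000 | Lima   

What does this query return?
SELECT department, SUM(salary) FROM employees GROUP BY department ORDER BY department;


Summing salary within each department:
  Design: 100000 + 100000 = 200000
  Engineering: 30000 = 30000
  HR: 60000 + 30000 = 90000
  Marketing: 60000 = 60000
  Sales: 40000 = 40000


5 groups:
Design, 200000
Engineering, 30000
HR, 90000
Marketing, 60000
Sales, 40000


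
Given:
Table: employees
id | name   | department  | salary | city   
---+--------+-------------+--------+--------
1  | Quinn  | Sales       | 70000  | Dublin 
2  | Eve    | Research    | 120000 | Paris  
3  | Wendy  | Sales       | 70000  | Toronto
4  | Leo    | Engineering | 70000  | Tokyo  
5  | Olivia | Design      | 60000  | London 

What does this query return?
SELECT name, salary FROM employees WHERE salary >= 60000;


Filtering: salary >= 60000
Matching: 5 rows

5 rows:
Quinn, 70000
Eve, 120000
Wendy, 70000
Leo, 70000
Olivia, 60000


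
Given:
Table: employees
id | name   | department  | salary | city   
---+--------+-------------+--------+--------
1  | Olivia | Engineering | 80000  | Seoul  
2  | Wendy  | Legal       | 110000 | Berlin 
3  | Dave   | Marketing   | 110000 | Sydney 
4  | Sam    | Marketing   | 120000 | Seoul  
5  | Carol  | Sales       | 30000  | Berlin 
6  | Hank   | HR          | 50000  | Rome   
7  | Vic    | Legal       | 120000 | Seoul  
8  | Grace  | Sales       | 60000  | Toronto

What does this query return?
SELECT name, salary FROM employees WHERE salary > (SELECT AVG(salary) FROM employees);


Subquery: AVG(salary) = 85000.0
Filtering: salary > 85000.0
  Wendy (110000) -> MATCH
  Dave (110000) -> MATCH
  Sam (120000) -> MATCH
  Vic (120000) -> MATCH


4 rows:
Wendy, 110000
Dave, 110000
Sam, 120000
Vic, 120000


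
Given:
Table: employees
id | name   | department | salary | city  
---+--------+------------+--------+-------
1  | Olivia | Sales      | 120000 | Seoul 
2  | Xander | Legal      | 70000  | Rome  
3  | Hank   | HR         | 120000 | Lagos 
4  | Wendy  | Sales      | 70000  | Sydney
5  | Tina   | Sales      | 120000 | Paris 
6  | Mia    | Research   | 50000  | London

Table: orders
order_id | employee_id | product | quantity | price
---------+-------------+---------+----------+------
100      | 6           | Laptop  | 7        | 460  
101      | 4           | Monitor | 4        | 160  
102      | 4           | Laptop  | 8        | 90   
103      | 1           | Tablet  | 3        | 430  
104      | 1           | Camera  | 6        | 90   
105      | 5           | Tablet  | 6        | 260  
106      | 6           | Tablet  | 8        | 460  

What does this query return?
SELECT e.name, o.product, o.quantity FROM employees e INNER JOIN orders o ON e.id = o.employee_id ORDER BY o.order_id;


Joining employees.id = orders.employee_id:
  employee Mia (id=6) -> order Laptop
  employee Wendy (id=4) -> order Monitor
  employee Wendy (id=4) -> order Laptop
  employee Olivia (id=1) -> order Tablet
  employee Olivia (id=1) -> order Camera
  employee Tina (id=5) -> order Tablet
  employee Mia (id=6) -> order Tablet


7 rows:
Mia, Laptop, 7
Wendy, Monitor, 4
Wendy, Laptop, 8
Olivia, Tablet, 3
Olivia, Camera, 6
Tina, Tablet, 6
Mia, Tablet, 8


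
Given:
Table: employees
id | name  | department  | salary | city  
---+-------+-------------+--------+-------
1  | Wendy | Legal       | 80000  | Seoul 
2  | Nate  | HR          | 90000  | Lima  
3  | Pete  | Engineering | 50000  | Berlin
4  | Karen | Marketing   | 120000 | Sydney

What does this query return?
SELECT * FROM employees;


SELECT * returns all 4 rows with all columns

4 rows:
1, Wendy, Legal, 80000, Seoul
2, Nate, HR, 90000, Lima
3, Pete, Engineering, 50000, Berlin
4, Karen, Marketing, 120000, Sydney


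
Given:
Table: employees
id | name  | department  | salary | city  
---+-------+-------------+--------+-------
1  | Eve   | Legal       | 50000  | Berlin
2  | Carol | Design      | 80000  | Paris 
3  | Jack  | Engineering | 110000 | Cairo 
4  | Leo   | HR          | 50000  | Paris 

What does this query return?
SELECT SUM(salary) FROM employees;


SUM(salary) = 50000 + 80000 + 110000 + 50000 = 290000

290000


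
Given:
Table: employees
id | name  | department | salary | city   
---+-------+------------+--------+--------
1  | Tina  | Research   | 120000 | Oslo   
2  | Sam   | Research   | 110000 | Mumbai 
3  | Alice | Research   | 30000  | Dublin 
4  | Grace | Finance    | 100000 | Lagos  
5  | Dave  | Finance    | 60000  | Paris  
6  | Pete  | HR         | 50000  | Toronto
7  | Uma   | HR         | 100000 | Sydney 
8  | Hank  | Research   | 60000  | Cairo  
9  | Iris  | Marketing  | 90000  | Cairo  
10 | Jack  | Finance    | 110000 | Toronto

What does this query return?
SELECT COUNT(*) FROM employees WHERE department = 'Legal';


Counting rows where department = 'Legal'


0


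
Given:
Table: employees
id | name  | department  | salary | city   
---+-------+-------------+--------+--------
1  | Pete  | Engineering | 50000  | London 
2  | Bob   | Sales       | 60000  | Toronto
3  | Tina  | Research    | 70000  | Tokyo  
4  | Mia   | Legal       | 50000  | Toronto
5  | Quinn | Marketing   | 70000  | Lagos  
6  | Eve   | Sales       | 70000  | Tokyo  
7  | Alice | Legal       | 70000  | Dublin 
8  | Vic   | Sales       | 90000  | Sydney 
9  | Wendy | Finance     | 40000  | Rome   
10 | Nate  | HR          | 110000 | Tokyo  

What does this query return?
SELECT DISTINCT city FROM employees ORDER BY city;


All 'city' values (row order): London, Toronto, Tokyo, Toronto, Lagos, Tokyo, Dublin, Sydney, Rome, Tokyo
Removing duplicates leaves 7 unique value(s).

7 values:
Dublin
Lagos
London
Rome
Sydney
Tokyo
Toronto


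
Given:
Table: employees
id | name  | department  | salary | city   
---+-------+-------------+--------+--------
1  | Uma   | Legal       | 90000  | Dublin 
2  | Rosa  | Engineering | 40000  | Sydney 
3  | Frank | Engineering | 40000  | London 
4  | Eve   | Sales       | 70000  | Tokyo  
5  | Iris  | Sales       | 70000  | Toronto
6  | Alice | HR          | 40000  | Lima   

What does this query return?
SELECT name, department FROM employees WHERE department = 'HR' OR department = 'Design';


Filtering: department = 'HR' OR 'Design'
Matching: 1 rows

1 rows:
Alice, HR


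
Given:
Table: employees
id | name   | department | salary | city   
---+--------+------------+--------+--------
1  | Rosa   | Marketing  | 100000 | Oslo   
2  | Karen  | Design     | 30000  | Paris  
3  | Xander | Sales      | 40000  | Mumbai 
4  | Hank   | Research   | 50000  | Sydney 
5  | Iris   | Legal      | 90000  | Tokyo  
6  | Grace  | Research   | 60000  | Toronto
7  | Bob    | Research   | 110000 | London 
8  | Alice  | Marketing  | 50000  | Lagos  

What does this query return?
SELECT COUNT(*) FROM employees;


COUNT(*) counts all rows

8


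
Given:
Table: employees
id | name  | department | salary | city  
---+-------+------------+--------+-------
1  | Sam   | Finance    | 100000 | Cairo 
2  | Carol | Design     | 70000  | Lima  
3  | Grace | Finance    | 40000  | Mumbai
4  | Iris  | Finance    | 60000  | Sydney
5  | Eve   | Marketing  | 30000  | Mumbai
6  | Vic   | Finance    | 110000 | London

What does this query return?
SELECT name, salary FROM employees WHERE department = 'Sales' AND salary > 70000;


Filtering: department = 'Sales' AND salary > 70000
Matching: 0 rows

Empty result set (0 rows)


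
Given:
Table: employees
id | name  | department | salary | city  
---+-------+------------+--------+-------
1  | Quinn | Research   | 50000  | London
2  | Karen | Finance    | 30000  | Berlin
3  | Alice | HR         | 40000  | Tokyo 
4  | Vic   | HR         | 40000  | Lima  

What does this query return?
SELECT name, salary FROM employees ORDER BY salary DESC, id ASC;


Sorting by salary DESC, then id ASC for ties

4 rows:
Quinn, 50000
Alice, 40000
Vic, 40000
Karen, 30000


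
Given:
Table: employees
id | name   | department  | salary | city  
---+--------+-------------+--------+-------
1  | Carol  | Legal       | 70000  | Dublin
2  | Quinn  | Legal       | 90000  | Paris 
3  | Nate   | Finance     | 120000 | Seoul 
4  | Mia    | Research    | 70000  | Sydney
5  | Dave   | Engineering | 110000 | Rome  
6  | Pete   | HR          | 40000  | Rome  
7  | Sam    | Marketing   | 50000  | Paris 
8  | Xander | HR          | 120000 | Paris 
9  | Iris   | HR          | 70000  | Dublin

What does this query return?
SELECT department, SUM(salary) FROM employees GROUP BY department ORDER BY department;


Summing salary within each department:
  Engineering: 110000 = 110000
  Finance: 120000 = 120000
  HR: 40000 + 120000 + 70000 = 230000
  Legal: 70000 + 90000 = 160000
  Marketing: 50000 = 50000
  Research: 70000 = 70000


6 groups:
Engineering, 110000
Finance, 120000
HR, 230000
Legal, 160000
Marketing, 50000
Research, 70000


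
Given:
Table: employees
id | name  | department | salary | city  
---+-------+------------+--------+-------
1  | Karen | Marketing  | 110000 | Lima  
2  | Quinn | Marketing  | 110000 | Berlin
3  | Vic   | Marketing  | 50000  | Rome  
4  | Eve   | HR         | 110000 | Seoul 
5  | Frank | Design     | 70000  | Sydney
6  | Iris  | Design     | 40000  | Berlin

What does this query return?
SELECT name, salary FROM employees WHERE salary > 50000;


Filtering: salary > 50000
Matching: 4 rows

4 rows:
Karen, 110000
Quinn, 110000
Eve, 110000
Frank, 70000


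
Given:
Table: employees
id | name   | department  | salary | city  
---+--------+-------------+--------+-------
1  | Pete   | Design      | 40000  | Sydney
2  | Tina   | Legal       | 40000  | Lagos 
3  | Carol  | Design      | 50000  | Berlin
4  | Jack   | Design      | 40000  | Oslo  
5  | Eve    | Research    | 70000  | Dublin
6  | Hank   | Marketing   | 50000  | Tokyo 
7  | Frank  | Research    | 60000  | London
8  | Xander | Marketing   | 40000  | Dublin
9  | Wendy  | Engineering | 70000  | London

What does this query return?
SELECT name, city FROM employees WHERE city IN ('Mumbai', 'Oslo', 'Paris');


Filtering: city IN ('Mumbai', 'Oslo', 'Paris')
Matching: 1 rows

1 rows:
Jack, Oslo


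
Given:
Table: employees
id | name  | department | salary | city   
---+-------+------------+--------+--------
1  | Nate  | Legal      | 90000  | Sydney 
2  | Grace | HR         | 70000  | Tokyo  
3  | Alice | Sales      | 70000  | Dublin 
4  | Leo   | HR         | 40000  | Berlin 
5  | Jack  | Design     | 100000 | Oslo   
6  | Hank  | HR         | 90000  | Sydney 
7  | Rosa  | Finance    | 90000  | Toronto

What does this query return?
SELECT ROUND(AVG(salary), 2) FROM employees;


SUM(salary) = 550000
COUNT = 7
ROUND(AVG, 2) = ROUND(550000 / 7, 2) = 78571.43

78571.43


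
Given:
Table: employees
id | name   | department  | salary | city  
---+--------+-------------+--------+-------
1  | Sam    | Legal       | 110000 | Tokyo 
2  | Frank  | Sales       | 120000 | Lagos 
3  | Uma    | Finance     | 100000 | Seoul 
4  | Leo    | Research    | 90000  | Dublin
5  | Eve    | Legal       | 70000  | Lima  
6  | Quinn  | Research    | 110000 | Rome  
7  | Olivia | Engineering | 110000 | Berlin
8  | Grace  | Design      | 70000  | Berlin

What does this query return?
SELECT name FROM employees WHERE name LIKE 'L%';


LIKE 'L%' matches names starting with 'L'
Matching: 1

1 rows:
Leo


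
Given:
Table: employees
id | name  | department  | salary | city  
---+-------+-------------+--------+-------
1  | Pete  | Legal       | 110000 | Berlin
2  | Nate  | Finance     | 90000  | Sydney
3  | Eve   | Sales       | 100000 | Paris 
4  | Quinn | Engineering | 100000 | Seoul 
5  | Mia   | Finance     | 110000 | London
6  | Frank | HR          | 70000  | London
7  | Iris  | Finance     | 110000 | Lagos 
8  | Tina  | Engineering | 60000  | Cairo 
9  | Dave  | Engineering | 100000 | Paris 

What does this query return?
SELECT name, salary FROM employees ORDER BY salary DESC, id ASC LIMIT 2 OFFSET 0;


Sort by salary DESC (id ASC tiebreak), then skip 0 and take 2
Rows 1 through 2

2 rows:
Pete, 110000
Mia, 110000


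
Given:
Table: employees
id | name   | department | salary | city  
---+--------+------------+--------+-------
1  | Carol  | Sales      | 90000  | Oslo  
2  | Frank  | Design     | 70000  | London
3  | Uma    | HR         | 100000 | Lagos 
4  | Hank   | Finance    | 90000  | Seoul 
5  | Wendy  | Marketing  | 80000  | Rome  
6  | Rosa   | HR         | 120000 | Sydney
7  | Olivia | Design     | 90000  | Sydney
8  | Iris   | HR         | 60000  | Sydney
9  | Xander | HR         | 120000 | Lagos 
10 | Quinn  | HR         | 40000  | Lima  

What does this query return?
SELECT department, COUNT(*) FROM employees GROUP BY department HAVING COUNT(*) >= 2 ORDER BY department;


Groups with count >= 2:
  Design: 2 -> PASS
  HR: 5 -> PASS
  Finance: 1 -> filtered out
  Marketing: 1 -> filtered out
  Sales: 1 -> filtered out


2 groups:
Design, 2
HR, 5


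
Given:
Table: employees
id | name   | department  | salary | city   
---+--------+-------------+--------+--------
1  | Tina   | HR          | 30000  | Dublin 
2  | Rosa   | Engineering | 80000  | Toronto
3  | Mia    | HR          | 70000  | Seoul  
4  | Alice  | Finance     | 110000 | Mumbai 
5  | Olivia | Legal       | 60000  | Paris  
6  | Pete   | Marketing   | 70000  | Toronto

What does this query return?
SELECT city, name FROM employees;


Projecting columns: city, name

6 rows:
Dublin, Tina
Toronto, Rosa
Seoul, Mia
Mumbai, Alice
Paris, Olivia
Toronto, Pete


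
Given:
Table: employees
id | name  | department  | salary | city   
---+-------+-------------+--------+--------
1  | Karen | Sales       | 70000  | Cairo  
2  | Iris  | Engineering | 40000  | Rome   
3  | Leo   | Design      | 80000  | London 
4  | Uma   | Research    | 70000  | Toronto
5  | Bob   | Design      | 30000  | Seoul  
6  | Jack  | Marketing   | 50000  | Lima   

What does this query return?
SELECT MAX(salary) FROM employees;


Salaries: 70000, 40000, 80000, 70000, 30000, 50000
MAX = 80000

80000


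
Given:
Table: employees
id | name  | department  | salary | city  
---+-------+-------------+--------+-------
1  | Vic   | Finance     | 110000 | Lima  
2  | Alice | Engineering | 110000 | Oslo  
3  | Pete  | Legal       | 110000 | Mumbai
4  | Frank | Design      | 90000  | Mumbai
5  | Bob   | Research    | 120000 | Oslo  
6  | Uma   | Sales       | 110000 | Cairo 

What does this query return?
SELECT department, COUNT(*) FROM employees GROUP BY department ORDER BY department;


Assigning each row to its department group:
  Vic -> Finance
  Alice -> Engineering
  Pete -> Legal
  Frank -> Design
  Bob -> Research
  Uma -> Sales


6 groups:
Design, 1
Engineering, 1
Finance, 1
Legal, 1
Research, 1
Sales, 1


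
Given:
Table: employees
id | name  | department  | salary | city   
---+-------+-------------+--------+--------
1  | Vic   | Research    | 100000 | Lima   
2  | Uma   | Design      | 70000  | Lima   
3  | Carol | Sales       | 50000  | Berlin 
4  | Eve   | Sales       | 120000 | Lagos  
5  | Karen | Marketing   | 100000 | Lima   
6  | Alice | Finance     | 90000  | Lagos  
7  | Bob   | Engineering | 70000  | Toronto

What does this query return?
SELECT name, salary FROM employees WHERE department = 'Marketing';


Filtering: department = 'Marketing'
Matching rows: 1

1 rows:
Karen, 100000


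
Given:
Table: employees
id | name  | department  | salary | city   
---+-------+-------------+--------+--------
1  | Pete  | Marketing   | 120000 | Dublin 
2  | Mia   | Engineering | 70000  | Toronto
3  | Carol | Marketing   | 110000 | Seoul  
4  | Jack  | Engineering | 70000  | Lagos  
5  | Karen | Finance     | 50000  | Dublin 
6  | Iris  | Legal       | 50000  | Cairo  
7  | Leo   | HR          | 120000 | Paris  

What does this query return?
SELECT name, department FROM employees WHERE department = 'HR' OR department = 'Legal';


Filtering: department = 'HR' OR 'Legal'
Matching: 2 rows

2 rows:
Iris, Legal
Leo, HR


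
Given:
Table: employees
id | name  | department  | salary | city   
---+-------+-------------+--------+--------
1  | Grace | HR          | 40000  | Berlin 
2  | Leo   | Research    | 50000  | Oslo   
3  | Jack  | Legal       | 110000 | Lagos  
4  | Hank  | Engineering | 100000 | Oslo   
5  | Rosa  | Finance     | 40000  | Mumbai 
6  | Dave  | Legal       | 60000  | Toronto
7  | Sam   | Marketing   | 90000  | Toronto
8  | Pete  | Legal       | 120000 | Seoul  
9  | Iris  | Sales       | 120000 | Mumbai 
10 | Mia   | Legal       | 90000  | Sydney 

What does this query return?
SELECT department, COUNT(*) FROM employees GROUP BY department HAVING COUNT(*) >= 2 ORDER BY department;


Groups with count >= 2:
  Legal: 4 -> PASS
  Engineering: 1 -> filtered out
  Finance: 1 -> filtered out
  HR: 1 -> filtered out
  Marketing: 1 -> filtered out
  Research: 1 -> filtered out
  Sales: 1 -> filtered out


1 groups:
Legal, 4


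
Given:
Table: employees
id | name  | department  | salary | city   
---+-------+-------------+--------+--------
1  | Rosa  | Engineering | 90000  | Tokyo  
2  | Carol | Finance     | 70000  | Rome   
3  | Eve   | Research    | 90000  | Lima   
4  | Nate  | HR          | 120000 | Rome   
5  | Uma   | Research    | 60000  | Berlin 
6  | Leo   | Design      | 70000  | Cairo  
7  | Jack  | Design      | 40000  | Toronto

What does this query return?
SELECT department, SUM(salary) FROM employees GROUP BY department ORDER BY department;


Summing salary within each department:
  Design: 70000 + 40000 = 110000
  Engineering: 90000 = 90000
  Finance: 70000 = 70000
  HR: 120000 = 120000
  Research: 90000 + 60000 = 150000


5 groups:
Design, 110000
Engineering, 90000
Finance, 70000
HR, 120000
Research, 150000
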